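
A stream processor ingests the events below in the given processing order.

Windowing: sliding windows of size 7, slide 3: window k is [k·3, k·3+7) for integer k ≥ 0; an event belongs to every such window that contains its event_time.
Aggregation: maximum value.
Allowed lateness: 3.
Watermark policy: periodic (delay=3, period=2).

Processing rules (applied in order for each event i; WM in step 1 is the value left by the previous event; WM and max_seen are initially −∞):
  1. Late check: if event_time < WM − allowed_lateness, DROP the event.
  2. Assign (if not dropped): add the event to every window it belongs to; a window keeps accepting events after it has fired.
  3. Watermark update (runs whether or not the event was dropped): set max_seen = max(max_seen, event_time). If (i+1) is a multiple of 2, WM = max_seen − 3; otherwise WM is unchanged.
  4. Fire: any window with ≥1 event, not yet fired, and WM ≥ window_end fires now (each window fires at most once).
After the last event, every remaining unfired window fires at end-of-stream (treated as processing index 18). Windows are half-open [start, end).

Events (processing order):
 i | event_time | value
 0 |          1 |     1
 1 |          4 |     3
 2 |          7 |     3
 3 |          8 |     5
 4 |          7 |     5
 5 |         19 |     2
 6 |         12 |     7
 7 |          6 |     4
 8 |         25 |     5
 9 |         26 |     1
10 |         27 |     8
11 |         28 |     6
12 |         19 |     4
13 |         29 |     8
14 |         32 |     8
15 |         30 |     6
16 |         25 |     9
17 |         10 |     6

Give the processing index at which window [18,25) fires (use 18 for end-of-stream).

i=0 t=1 v=1: → [0,7); WM=−∞
i=1 t=4 v=3: → [3,10),[0,7); WM=1
i=2 t=7 v=3: → [6,13),[3,10); WM=1
i=3 t=8 v=5: → [6,13),[3,10); WM=5
i=4 t=7 v=5: → [6,13),[3,10); WM=5
i=5 t=19 v=2: → [18,25),[15,22); WM=16; [0,7) fires=3 [3,10) fires=5 [6,13) fires=5
i=6 t=12 v=7: DROP (t<16-3); WM=16
i=7 t=6 v=4: DROP (t<16-3); WM=16
i=8 t=25 v=5: → [24,31),[21,28); WM=16
i=9 t=26 v=1: → [24,31),[21,28); WM=23; [15,22) fires=2
i=10 t=27 v=8: → [27,34),[24,31),[21,28); WM=23
i=11 t=28 v=6: → [27,34),[24,31); WM=25; [18,25) fires=2
i=12 t=19 v=4: DROP (t<25-3); WM=25
i=13 t=29 v=8: → [27,34),[24,31); WM=26
i=14 t=32 v=8: → [30,37),[27,34); WM=26
i=15 t=30 v=6: → [30,37),[27,34),[24,31); WM=29; [21,28) fires=8
i=16 t=25 v=9: DROP (t<29-3); WM=29
i=17 t=10 v=6: DROP (t<29-3); WM=29

11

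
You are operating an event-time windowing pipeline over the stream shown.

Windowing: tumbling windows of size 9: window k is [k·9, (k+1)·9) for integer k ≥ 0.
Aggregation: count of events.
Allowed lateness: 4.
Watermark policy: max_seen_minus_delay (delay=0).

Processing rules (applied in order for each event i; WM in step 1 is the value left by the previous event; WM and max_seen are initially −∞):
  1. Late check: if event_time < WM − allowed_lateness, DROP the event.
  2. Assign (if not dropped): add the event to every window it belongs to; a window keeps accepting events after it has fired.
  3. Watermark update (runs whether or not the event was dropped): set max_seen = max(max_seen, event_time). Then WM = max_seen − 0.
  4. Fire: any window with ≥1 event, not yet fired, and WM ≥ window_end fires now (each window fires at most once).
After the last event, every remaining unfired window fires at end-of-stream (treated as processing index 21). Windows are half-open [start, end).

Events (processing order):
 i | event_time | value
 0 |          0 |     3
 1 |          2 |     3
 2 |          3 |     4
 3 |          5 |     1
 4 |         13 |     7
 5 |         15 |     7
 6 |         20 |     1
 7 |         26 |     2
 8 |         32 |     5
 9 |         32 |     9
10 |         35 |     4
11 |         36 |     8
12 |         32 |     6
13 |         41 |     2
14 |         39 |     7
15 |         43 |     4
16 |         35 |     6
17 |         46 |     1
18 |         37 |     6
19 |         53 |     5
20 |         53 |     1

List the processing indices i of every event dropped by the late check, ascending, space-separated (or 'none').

i=0 t=0 v=3: → [0,9); WM=0
i=1 t=2 v=3: → [0,9); WM=2
i=2 t=3 v=4: → [0,9); WM=3
i=3 t=5 v=1: → [0,9); WM=5
i=4 t=13 v=7: → [9,18); WM=13; [0,9) fires=4
i=5 t=15 v=7: → [9,18); WM=15
i=6 t=20 v=1: → [18,27); WM=20; [9,18) fires=2
i=7 t=26 v=2: → [18,27); WM=26
i=8 t=32 v=5: → [27,36); WM=32; [18,27) fires=2
i=9 t=32 v=9: → [27,36); WM=32
i=10 t=35 v=4: → [27,36); WM=35
i=11 t=36 v=8: → [36,45); WM=36; [27,36) fires=3
i=12 t=32 v=6: → [27,36); WM=36
i=13 t=41 v=2: → [36,45); WM=41
i=14 t=39 v=7: → [36,45); WM=41
i=15 t=43 v=4: → [36,45); WM=43
i=16 t=35 v=6: DROP (t<43-4); WM=43
i=17 t=46 v=1: → [45,54); WM=46; [36,45) fires=4
i=18 t=37 v=6: DROP (t<46-4); WM=46
i=19 t=53 v=5: → [45,54); WM=53
i=20 t=53 v=1: → [45,54); WM=53

16 18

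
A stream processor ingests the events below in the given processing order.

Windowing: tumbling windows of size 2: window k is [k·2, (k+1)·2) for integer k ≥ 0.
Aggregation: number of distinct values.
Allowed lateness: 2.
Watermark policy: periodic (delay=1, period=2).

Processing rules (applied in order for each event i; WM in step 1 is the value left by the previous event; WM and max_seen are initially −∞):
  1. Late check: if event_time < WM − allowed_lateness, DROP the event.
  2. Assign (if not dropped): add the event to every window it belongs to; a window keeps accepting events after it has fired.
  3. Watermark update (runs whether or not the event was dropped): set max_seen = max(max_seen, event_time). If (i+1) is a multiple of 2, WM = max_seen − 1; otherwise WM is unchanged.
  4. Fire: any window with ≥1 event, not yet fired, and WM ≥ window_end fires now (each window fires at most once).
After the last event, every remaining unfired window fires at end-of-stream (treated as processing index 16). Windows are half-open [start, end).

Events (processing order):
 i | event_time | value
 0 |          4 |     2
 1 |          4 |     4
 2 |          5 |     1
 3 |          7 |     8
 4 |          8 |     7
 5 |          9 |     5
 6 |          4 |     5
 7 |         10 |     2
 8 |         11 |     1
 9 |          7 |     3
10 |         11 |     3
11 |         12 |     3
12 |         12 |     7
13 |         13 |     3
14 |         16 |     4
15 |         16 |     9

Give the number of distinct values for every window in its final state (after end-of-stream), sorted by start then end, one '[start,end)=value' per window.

[4,6)=3 [6,8)=2 [8,10)=2 [10,12)=3 [12,14)=2 [16,18)=2

i=0 t=4 v=2: → [4,6); WM=−∞
i=1 t=4 v=4: → [4,6); WM=3
i=2 t=5 v=1: → [4,6); WM=3
i=3 t=7 v=8: → [6,8); WM=6; [4,6) fires=3
i=4 t=8 v=7: → [8,10); WM=6
i=5 t=9 v=5: → [8,10); WM=8; [6,8) fires=1
i=6 t=4 v=5: DROP (t<8-2); WM=8
i=7 t=10 v=2: → [10,12); WM=9
i=8 t=11 v=1: → [10,12); WM=9
i=9 t=7 v=3: → [6,8); WM=10; [8,10) fires=2
i=10 t=11 v=3: → [10,12); WM=10
i=11 t=12 v=3: → [12,14); WM=11
i=12 t=12 v=7: → [12,14); WM=11
i=13 t=13 v=3: → [12,14); WM=12; [10,12) fires=3
i=14 t=16 v=4: → [16,18); WM=12
i=15 t=16 v=9: → [16,18); WM=15; [12,14) fires=2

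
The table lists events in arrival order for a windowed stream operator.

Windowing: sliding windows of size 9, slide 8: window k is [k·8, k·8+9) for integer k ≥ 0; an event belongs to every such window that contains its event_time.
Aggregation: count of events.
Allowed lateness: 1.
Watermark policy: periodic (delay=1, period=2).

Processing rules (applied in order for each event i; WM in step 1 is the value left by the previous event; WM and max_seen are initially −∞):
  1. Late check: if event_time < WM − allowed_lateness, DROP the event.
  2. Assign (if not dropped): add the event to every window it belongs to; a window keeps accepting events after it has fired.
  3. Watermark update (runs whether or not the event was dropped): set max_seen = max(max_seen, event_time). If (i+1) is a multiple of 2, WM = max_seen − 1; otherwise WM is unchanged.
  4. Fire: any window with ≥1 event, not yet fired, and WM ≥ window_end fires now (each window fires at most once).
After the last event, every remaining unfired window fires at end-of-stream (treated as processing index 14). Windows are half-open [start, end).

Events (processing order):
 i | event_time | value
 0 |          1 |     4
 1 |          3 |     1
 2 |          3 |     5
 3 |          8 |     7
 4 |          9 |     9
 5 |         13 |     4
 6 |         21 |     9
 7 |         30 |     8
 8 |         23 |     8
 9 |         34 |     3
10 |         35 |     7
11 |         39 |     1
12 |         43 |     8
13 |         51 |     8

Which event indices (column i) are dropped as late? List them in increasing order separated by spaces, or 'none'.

8

i=0 t=1 v=4: → [0,9); WM=−∞
i=1 t=3 v=1: → [0,9); WM=2
i=2 t=3 v=5: → [0,9); WM=2
i=3 t=8 v=7: → [8,17),[0,9); WM=7
i=4 t=9 v=9: → [8,17); WM=7
i=5 t=13 v=4: → [8,17); WM=12; [0,9) fires=4
i=6 t=21 v=9: → [16,25); WM=12
i=7 t=30 v=8: → [24,33); WM=29; [8,17) fires=3 [16,25) fires=1
i=8 t=23 v=8: DROP (t<29-1); WM=29
i=9 t=34 v=3: → [32,41); WM=33; [24,33) fires=1
i=10 t=35 v=7: → [32,41); WM=33
i=11 t=39 v=1: → [32,41); WM=38
i=12 t=43 v=8: → [40,49); WM=38
i=13 t=51 v=8: → [48,57); WM=50; [32,41) fires=3 [40,49) fires=1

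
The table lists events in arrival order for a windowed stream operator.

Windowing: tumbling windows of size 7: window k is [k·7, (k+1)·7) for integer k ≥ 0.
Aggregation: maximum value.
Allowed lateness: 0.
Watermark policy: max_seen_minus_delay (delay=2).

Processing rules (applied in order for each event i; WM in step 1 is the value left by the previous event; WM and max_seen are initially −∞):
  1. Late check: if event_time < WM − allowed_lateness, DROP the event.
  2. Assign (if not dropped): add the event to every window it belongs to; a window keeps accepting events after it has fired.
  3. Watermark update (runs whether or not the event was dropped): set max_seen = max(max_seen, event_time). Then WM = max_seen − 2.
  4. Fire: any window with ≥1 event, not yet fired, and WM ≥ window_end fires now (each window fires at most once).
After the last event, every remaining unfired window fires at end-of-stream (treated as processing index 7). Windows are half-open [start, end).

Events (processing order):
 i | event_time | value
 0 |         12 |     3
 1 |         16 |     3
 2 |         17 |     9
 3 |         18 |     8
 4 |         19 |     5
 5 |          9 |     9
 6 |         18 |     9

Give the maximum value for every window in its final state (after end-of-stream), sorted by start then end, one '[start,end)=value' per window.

i=0 t=12 v=3: → [7,14); WM=10
i=1 t=16 v=3: → [14,21); WM=14; [7,14) fires=3
i=2 t=17 v=9: → [14,21); WM=15
i=3 t=18 v=8: → [14,21); WM=16
i=4 t=19 v=5: → [14,21); WM=17
i=5 t=9 v=9: DROP (t<17-0); WM=17
i=6 t=18 v=9: → [14,21); WM=17

[7,14)=3 [14,21)=9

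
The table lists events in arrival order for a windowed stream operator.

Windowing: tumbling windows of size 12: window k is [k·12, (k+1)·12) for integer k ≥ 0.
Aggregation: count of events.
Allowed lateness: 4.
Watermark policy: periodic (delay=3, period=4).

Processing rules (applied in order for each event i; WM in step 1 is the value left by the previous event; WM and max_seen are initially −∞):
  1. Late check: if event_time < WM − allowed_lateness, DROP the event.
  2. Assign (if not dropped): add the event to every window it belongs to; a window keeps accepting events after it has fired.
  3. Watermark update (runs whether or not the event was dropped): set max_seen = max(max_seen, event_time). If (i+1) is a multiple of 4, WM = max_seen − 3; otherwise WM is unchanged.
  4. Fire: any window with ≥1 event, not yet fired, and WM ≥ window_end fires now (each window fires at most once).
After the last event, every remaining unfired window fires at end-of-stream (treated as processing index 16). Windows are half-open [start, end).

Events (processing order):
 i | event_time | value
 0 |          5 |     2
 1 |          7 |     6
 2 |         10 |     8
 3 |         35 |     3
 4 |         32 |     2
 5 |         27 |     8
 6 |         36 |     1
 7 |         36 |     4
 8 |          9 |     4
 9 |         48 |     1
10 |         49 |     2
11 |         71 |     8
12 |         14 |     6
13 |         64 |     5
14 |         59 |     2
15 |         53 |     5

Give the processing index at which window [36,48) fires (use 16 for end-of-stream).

11

i=0 t=5 v=2: → [0,12); WM=−∞
i=1 t=7 v=6: → [0,12); WM=−∞
i=2 t=10 v=8: → [0,12); WM=−∞
i=3 t=35 v=3: → [24,36); WM=32; [0,12) fires=3
i=4 t=32 v=2: → [24,36); WM=32
i=5 t=27 v=8: DROP (t<32-4); WM=32
i=6 t=36 v=1: → [36,48); WM=32
i=7 t=36 v=4: → [36,48); WM=33
i=8 t=9 v=4: DROP (t<33-4); WM=33
i=9 t=48 v=1: → [48,60); WM=33
i=10 t=49 v=2: → [48,60); WM=33
i=11 t=71 v=8: → [60,72); WM=68; [24,36) fires=2 [36,48) fires=2 [48,60) fires=2
i=12 t=14 v=6: DROP (t<68-4); WM=68
i=13 t=64 v=5: → [60,72); WM=68
i=14 t=59 v=2: DROP (t<68-4); WM=68
i=15 t=53 v=5: DROP (t<68-4); WM=68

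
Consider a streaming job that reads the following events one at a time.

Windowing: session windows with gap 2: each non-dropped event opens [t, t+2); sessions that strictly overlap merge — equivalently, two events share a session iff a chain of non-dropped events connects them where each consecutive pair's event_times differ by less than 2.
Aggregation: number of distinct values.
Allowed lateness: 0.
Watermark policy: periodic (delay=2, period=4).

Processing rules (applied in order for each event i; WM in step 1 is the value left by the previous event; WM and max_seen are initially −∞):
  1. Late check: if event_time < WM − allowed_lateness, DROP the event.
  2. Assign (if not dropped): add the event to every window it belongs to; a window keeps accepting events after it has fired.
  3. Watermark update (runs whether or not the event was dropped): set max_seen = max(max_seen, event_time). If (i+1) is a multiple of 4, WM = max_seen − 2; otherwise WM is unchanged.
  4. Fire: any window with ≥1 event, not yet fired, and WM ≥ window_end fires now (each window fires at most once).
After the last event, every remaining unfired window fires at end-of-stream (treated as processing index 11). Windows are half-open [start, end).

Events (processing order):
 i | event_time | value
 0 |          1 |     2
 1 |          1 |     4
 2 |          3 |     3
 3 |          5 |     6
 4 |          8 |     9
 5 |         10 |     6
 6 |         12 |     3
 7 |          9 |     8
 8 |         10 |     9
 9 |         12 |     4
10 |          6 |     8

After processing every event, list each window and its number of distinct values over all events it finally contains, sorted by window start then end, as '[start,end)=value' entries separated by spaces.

[1,3)=2 [3,5)=1 [5,7)=1 [8,12)=3 [12,14)=2

i=0 t=1 v=2: → [1,3); WM=−∞
i=1 t=1 v=4: → [1,3); WM=−∞
i=2 t=3 v=3: → [3,5); WM=−∞
i=3 t=5 v=6: → [5,7); WM=3
i=4 t=8 v=9: → [8,10); WM=3
i=5 t=10 v=6: → [10,12); WM=3
i=6 t=12 v=3: → [12,14); WM=3
i=7 t=9 v=8: → [8,12); WM=10
i=8 t=10 v=9: → [8,12); WM=10
i=9 t=12 v=4: → [12,14); WM=10
i=10 t=6 v=8: DROP (t<10-0); WM=10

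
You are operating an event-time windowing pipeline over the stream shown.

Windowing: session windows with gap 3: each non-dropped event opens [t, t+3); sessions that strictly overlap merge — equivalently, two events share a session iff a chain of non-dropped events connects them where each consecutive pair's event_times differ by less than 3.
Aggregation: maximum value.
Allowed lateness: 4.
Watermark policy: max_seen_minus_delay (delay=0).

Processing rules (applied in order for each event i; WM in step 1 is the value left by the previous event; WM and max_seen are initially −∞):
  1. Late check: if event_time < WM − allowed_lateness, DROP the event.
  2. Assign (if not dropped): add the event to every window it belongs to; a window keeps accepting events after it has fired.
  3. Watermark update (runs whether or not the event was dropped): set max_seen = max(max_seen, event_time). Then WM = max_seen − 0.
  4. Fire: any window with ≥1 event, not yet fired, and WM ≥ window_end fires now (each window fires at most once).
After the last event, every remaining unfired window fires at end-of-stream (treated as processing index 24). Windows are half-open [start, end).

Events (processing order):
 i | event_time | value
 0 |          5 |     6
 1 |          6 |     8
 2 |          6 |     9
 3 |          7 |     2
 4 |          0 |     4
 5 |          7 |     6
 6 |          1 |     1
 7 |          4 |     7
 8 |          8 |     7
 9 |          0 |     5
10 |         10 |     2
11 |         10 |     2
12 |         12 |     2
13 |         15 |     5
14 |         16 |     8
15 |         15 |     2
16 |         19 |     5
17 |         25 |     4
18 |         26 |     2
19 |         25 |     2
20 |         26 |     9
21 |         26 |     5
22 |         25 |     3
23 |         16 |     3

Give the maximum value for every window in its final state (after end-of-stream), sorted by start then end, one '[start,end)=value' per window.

i=0 t=5 v=6: → [5,8); WM=5
i=1 t=6 v=8: → [5,9); WM=6
i=2 t=6 v=9: → [5,9); WM=6
i=3 t=7 v=2: → [5,10); WM=7
i=4 t=0 v=4: DROP (t<7-4); WM=7
i=5 t=7 v=6: → [5,10); WM=7
i=6 t=1 v=1: DROP (t<7-4); WM=7
i=7 t=4 v=7: → [4,10); WM=7
i=8 t=8 v=7: → [4,11); WM=8
i=9 t=0 v=5: DROP (t<8-4); WM=8
i=10 t=10 v=2: → [4,13); WM=10
i=11 t=10 v=2: → [4,13); WM=10
i=12 t=12 v=2: → [4,15); WM=12
i=13 t=15 v=5: → [15,18); WM=15
i=14 t=16 v=8: → [15,19); WM=16
i=15 t=15 v=2: → [15,19); WM=16
i=16 t=19 v=5: → [19,22); WM=19
i=17 t=25 v=4: → [25,28); WM=25
i=18 t=26 v=2: → [25,29); WM=26
i=19 t=25 v=2: → [25,29); WM=26
i=20 t=26 v=9: → [25,29); WM=26
i=21 t=26 v=5: → [25,29); WM=26
i=22 t=25 v=3: → [25,29); WM=26
i=23 t=16 v=3: DROP (t<26-4); WM=26

[4,15)=9 [15,19)=8 [19,22)=5 [25,29)=9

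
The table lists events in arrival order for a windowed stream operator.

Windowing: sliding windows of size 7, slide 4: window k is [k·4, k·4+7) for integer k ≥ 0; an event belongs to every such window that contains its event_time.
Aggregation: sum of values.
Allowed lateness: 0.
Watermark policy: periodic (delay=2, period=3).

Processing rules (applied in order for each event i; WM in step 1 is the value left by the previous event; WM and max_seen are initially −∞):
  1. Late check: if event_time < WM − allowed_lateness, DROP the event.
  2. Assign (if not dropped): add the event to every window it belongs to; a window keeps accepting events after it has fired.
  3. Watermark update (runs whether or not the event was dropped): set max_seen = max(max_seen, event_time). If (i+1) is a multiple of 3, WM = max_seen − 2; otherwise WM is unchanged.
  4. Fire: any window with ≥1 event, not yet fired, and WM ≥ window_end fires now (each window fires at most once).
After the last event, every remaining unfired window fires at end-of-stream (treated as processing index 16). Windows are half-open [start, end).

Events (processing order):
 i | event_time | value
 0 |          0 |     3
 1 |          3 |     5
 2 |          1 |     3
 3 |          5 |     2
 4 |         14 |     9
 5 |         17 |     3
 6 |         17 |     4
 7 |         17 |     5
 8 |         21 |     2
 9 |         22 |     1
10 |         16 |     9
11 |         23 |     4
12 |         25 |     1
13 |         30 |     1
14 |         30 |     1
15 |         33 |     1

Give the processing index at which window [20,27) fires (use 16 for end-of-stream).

i=0 t=0 v=3: → [0,7); WM=−∞
i=1 t=3 v=5: → [0,7); WM=−∞
i=2 t=1 v=3: → [0,7); WM=1
i=3 t=5 v=2: → [4,11),[0,7); WM=1
i=4 t=14 v=9: → [12,19),[8,15); WM=1
i=5 t=17 v=3: → [16,23),[12,19); WM=15; [0,7) fires=13 [4,11) fires=2 [8,15) fires=9
i=6 t=17 v=4: → [16,23),[12,19); WM=15
i=7 t=17 v=5: → [16,23),[12,19); WM=15
i=8 t=21 v=2: → [20,27),[16,23); WM=19; [12,19) fires=21
i=9 t=22 v=1: → [20,27),[16,23); WM=19
i=10 t=16 v=9: DROP (t<19-0); WM=19
i=11 t=23 v=4: → [20,27); WM=21
i=12 t=25 v=1: → [24,31),[20,27); WM=21
i=13 t=30 v=1: → [28,35),[24,31); WM=21
i=14 t=30 v=1: → [28,35),[24,31); WM=28; [16,23) fires=15 [20,27) fires=8
i=15 t=33 v=1: → [32,39),[28,35); WM=28

14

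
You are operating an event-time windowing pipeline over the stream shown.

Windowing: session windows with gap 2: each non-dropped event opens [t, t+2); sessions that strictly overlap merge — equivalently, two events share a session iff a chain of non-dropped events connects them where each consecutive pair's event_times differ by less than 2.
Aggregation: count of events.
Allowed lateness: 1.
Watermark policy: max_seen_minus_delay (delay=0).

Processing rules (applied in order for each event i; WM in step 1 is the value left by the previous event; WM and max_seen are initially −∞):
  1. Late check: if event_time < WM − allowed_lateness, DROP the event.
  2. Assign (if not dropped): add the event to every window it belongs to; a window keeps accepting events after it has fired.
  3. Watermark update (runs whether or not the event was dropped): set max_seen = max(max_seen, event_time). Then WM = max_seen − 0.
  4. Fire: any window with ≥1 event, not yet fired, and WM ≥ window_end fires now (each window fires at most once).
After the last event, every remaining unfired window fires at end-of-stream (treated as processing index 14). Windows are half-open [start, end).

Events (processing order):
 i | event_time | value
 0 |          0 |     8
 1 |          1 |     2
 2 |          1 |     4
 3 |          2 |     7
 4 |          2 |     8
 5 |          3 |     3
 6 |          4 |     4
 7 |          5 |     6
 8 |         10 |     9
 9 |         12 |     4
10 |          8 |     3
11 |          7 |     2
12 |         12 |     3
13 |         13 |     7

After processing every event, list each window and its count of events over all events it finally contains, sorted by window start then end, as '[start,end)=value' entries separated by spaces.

i=0 t=0 v=8: → [0,2); WM=0
i=1 t=1 v=2: → [0,3); WM=1
i=2 t=1 v=4: → [0,3); WM=1
i=3 t=2 v=7: → [0,4); WM=2
i=4 t=2 v=8: → [0,4); WM=2
i=5 t=3 v=3: → [0,5); WM=3
i=6 t=4 v=4: → [0,6); WM=4
i=7 t=5 v=6: → [0,7); WM=5
i=8 t=10 v=9: → [10,12); WM=10
i=9 t=12 v=4: → [12,14); WM=12
i=10 t=8 v=3: DROP (t<12-1); WM=12
i=11 t=7 v=2: DROP (t<12-1); WM=12
i=12 t=12 v=3: → [12,14); WM=12
i=13 t=13 v=7: → [12,15); WM=13

[0,7)=8 [10,12)=1 [12,15)=3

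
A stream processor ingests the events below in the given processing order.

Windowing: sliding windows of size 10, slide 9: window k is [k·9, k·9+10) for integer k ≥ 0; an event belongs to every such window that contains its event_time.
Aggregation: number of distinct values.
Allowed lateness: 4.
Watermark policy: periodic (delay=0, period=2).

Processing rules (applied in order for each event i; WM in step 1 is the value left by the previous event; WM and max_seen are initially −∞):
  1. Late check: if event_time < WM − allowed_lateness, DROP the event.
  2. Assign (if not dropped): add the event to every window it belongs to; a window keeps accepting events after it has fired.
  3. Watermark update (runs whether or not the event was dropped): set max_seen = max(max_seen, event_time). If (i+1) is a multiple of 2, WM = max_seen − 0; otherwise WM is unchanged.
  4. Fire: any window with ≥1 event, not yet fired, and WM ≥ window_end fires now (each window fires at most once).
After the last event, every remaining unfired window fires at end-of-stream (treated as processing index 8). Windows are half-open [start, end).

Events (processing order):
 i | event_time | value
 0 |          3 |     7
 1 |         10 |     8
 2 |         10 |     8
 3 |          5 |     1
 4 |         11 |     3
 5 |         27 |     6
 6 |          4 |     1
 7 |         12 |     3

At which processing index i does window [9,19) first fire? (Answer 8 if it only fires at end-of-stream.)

5

i=0 t=3 v=7: → [0,10); WM=−∞
i=1 t=10 v=8: → [9,19); WM=10; [0,10) fires=1
i=2 t=10 v=8: → [9,19); WM=10
i=3 t=5 v=1: DROP (t<10-4); WM=10
i=4 t=11 v=3: → [9,19); WM=10
i=5 t=27 v=6: → [27,37),[18,28); WM=27; [9,19) fires=2
i=6 t=4 v=1: DROP (t<27-4); WM=27
i=7 t=12 v=3: DROP (t<27-4); WM=27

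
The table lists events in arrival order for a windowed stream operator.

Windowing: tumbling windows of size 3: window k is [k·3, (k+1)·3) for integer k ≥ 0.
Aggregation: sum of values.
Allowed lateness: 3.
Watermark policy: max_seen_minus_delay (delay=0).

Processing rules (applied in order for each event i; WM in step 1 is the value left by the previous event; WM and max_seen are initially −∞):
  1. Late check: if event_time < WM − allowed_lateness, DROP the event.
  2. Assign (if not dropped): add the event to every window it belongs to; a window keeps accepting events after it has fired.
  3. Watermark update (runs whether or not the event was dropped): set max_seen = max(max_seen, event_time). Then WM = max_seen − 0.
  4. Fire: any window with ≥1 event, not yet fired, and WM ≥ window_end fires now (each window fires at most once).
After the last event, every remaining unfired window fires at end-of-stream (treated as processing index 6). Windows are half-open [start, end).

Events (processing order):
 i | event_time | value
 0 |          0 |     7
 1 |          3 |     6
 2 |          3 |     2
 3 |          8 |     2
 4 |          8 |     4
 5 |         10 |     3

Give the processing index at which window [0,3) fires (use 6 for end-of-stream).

1

i=0 t=0 v=7: → [0,3); WM=0
i=1 t=3 v=6: → [3,6); WM=3; [0,3) fires=7
i=2 t=3 v=2: → [3,6); WM=3
i=3 t=8 v=2: → [6,9); WM=8; [3,6) fires=8
i=4 t=8 v=4: → [6,9); WM=8
i=5 t=10 v=3: → [9,12); WM=10; [6,9) fires=6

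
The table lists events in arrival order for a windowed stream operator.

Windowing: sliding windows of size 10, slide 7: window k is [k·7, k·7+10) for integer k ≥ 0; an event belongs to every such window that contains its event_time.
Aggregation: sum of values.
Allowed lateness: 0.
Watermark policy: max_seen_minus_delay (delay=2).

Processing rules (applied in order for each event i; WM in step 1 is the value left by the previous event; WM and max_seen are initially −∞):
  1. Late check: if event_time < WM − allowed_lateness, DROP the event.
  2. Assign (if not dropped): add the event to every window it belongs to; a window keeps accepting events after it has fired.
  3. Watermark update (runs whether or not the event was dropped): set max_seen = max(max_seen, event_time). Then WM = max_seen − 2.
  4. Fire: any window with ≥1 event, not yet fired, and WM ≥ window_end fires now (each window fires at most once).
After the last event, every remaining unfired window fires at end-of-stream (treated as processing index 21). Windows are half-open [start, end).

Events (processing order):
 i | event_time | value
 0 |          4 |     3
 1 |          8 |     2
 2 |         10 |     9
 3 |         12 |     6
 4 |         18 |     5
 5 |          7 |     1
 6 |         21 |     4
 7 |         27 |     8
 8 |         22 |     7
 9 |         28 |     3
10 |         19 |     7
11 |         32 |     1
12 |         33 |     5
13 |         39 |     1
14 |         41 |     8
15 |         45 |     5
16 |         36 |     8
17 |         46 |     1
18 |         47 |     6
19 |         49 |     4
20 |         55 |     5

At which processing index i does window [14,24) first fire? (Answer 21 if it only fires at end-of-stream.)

i=0 t=4 v=3: → [0,10); WM=2
i=1 t=8 v=2: → [7,17),[0,10); WM=6
i=2 t=10 v=9: → [7,17); WM=8
i=3 t=12 v=6: → [7,17); WM=10; [0,10) fires=5
i=4 t=18 v=5: → [14,24); WM=16
i=5 t=7 v=1: DROP (t<16-0); WM=16
i=6 t=21 v=4: → [21,31),[14,24); WM=19; [7,17) fires=17
i=7 t=27 v=8: → [21,31); WM=25; [14,24) fires=9
i=8 t=22 v=7: DROP (t<25-0); WM=25
i=9 t=28 v=3: → [28,38),[21,31); WM=26
i=10 t=19 v=7: DROP (t<26-0); WM=26
i=11 t=32 v=1: → [28,38); WM=30
i=12 t=33 v=5: → [28,38); WM=31; [21,31) fires=15
i=13 t=39 v=1: → [35,45); WM=37
i=14 t=41 v=8: → [35,45); WM=39; [28,38) fires=9
i=15 t=45 v=5: → [42,52); WM=43
i=16 t=36 v=8: DROP (t<43-0); WM=43
i=17 t=46 v=1: → [42,52); WM=44
i=18 t=47 v=6: → [42,52); WM=45; [35,45) fires=9
i=19 t=49 v=4: → [49,59),[42,52); WM=47
i=20 t=55 v=5: → [49,59); WM=53; [42,52) fires=16

7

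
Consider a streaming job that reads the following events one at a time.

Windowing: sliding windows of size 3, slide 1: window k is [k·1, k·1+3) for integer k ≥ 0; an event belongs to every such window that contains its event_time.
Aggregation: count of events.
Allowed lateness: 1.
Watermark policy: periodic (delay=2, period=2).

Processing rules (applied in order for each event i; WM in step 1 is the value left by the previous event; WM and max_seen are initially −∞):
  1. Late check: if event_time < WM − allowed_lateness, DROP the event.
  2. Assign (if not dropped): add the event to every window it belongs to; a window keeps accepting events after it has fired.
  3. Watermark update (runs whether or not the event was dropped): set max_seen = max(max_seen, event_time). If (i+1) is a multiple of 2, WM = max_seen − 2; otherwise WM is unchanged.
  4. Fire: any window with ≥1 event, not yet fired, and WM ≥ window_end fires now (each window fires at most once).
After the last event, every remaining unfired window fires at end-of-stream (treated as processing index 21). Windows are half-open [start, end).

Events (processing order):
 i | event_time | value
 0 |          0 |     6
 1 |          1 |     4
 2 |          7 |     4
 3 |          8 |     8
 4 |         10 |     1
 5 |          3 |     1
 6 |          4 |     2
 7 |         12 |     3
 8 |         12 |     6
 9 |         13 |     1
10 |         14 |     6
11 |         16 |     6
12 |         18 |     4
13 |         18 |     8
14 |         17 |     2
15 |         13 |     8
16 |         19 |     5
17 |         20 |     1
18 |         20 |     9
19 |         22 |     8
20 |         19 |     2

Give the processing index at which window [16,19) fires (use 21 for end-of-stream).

i=0 t=0 v=6: → [0,3); WM=−∞
i=1 t=1 v=4: → [1,4),[0,3); WM=-1
i=2 t=7 v=4: → [7,10),[6,9),[5,8); WM=-1
i=3 t=8 v=8: → [8,11),[7,10),[6,9); WM=6; [0,3) fires=2 [1,4) fires=1
i=4 t=10 v=1: → [10,13),[9,12),[8,11); WM=6
i=5 t=3 v=1: DROP (t<6-1); WM=8; [5,8) fires=1
i=6 t=4 v=2: DROP (t<8-1); WM=8
i=7 t=12 v=3: → [12,15),[11,14),[10,13); WM=10; [6,9) fires=2 [7,10) fires=2
i=8 t=12 v=6: → [12,15),[11,14),[10,13); WM=10
i=9 t=13 v=1: → [13,16),[12,15),[11,14); WM=11; [8,11) fires=2
i=10 t=14 v=6: → [14,17),[13,16),[12,15); WM=11
i=11 t=16 v=6: → [16,19),[15,18),[14,17); WM=14; [9,12) fires=1 [10,13) fires=3 [11,14) fires=3
i=12 t=18 v=4: → [18,21),[17,20),[16,19); WM=14
i=13 t=18 v=8: → [18,21),[17,20),[16,19); WM=16; [12,15) fires=4 [13,16) fires=2
i=14 t=17 v=2: → [17,20),[16,19),[15,18); WM=16
i=15 t=13 v=8: DROP (t<16-1); WM=16
i=16 t=19 v=5: → [19,22),[18,21),[17,20); WM=16
i=17 t=20 v=1: → [20,23),[19,22),[18,21); WM=18; [14,17) fires=2 [15,18) fires=2
i=18 t=20 v=9: → [20,23),[19,22),[18,21); WM=18
i=19 t=22 v=8: → [22,25),[21,24),[20,23); WM=20; [16,19) fires=4 [17,20) fires=4
i=20 t=19 v=2: → [19,22),[18,21),[17,20); WM=20

19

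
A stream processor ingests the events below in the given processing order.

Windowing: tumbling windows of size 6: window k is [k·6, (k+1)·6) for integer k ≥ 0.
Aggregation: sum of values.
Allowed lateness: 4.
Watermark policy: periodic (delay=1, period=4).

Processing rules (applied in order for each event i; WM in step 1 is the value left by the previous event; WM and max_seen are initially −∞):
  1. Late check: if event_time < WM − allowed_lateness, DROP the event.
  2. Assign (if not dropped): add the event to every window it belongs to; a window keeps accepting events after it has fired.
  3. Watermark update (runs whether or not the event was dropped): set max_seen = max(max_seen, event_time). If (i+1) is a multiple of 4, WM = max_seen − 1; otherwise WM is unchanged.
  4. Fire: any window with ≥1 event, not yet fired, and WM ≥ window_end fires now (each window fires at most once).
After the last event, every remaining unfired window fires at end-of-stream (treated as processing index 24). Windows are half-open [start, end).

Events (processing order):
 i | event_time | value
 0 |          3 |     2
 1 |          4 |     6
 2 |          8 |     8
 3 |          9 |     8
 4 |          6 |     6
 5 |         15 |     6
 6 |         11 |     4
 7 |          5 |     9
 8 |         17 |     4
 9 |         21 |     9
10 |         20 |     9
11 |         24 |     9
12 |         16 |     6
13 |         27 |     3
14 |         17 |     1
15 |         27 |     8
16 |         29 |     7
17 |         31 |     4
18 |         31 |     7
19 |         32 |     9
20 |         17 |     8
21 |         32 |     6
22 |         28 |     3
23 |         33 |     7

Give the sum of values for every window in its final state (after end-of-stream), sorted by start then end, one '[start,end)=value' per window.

[0,6)=17 [6,12)=26 [12,18)=10 [18,24)=18 [24,30)=30 [30,36)=33

i=0 t=3 v=2: → [0,6); WM=−∞
i=1 t=4 v=6: → [0,6); WM=−∞
i=2 t=8 v=8: → [6,12); WM=−∞
i=3 t=9 v=8: → [6,12); WM=8; [0,6) fires=8
i=4 t=6 v=6: → [6,12); WM=8
i=5 t=15 v=6: → [12,18); WM=8
i=6 t=11 v=4: → [6,12); WM=8
i=7 t=5 v=9: → [0,6); WM=14; [6,12) fires=26
i=8 t=17 v=4: → [12,18); WM=14
i=9 t=21 v=9: → [18,24); WM=14
i=10 t=20 v=9: → [18,24); WM=14
i=11 t=24 v=9: → [24,30); WM=23; [12,18) fires=10
i=12 t=16 v=6: DROP (t<23-4); WM=23
i=13 t=27 v=3: → [24,30); WM=23
i=14 t=17 v=1: DROP (t<23-4); WM=23
i=15 t=27 v=8: → [24,30); WM=26; [18,24) fires=18
i=16 t=29 v=7: → [24,30); WM=26
i=17 t=31 v=4: → [30,36); WM=26
i=18 t=31 v=7: → [30,36); WM=26
i=19 t=32 v=9: → [30,36); WM=31; [24,30) fires=27
i=20 t=17 v=8: DROP (t<31-4); WM=31
i=21 t=32 v=6: → [30,36); WM=31
i=22 t=28 v=3: → [24,30); WM=31
i=23 t=33 v=7: → [30,36); WM=32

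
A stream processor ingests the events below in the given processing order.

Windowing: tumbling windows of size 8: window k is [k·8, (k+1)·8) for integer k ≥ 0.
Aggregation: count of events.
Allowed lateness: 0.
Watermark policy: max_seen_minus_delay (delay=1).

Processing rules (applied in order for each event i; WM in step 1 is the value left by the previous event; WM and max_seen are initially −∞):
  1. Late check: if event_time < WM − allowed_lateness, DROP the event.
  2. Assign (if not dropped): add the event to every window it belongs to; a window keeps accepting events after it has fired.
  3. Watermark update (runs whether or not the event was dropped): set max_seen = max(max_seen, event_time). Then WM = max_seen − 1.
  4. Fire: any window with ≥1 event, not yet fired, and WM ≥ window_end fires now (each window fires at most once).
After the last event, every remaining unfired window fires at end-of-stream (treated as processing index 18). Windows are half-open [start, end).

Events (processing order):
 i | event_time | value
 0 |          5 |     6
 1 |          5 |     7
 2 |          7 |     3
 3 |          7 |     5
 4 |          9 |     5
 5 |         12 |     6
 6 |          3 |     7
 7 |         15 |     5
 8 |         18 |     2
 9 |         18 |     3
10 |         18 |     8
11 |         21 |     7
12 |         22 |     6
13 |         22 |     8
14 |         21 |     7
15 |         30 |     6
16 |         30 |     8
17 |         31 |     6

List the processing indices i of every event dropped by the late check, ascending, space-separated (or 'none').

i=0 t=5 v=6: → [0,8); WM=4
i=1 t=5 v=7: → [0,8); WM=4
i=2 t=7 v=3: → [0,8); WM=6
i=3 t=7 v=5: → [0,8); WM=6
i=4 t=9 v=5: → [8,16); WM=8; [0,8) fires=4
i=5 t=12 v=6: → [8,16); WM=11
i=6 t=3 v=7: DROP (t<11-0); WM=11
i=7 t=15 v=5: → [8,16); WM=14
i=8 t=18 v=2: → [16,24); WM=17; [8,16) fires=3
i=9 t=18 v=3: → [16,24); WM=17
i=10 t=18 v=8: → [16,24); WM=17
i=11 t=21 v=7: → [16,24); WM=20
i=12 t=22 v=6: → [16,24); WM=21
i=13 t=22 v=8: → [16,24); WM=21
i=14 t=21 v=7: → [16,24); WM=21
i=15 t=30 v=6: → [24,32); WM=29; [16,24) fires=7
i=16 t=30 v=8: → [24,32); WM=29
i=17 t=31 v=6: → [24,32); WM=30

6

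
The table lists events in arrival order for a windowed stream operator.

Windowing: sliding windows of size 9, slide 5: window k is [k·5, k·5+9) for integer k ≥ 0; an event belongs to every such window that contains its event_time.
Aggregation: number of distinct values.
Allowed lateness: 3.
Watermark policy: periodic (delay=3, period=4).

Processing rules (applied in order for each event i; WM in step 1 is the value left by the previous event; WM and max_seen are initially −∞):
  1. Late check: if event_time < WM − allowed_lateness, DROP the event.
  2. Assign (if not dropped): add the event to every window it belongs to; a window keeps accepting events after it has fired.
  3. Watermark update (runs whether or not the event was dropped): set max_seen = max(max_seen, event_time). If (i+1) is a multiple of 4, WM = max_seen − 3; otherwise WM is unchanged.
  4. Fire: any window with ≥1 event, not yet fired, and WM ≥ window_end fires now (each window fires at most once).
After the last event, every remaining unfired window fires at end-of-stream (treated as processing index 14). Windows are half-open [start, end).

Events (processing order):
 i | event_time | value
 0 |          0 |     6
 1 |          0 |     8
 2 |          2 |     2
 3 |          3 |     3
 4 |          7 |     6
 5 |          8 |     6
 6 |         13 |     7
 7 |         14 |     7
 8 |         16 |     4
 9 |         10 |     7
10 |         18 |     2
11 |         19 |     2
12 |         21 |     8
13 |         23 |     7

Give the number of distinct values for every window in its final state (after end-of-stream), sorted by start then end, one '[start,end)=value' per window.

i=0 t=0 v=6: → [0,9); WM=−∞
i=1 t=0 v=8: → [0,9); WM=−∞
i=2 t=2 v=2: → [0,9); WM=−∞
i=3 t=3 v=3: → [0,9); WM=0
i=4 t=7 v=6: → [5,14),[0,9); WM=0
i=5 t=8 v=6: → [5,14),[0,9); WM=0
i=6 t=13 v=7: → [10,19),[5,14); WM=0
i=7 t=14 v=7: → [10,19); WM=11; [0,9) fires=4
i=8 t=16 v=4: → [15,24),[10,19); WM=11
i=9 t=10 v=7: → [10,19),[5,14); WM=11
i=10 t=18 v=2: → [15,24),[10,19); WM=11
i=11 t=19 v=2: → [15,24); WM=16; [5,14) fires=2
i=12 t=21 v=8: → [20,29),[15,24); WM=16
i=13 t=23 v=7: → [20,29),[15,24); WM=16

[0,9)=4 [5,14)=2 [10,19)=3 [15,24)=4 [20,29)=2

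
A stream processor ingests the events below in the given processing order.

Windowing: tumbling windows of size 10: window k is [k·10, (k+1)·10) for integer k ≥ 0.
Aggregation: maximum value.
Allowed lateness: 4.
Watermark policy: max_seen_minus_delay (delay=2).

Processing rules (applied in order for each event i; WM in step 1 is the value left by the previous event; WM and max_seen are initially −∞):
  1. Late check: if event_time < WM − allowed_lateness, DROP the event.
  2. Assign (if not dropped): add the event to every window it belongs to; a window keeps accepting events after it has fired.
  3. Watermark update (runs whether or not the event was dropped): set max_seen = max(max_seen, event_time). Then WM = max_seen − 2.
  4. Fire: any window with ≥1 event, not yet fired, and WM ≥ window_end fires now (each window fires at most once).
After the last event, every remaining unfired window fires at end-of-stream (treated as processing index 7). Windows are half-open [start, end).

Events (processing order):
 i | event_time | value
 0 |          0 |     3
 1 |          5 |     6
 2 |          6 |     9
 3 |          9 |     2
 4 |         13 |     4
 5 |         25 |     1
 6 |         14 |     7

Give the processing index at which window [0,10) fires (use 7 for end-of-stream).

4

i=0 t=0 v=3: → [0,10); WM=-2
i=1 t=5 v=6: → [0,10); WM=3
i=2 t=6 v=9: → [0,10); WM=4
i=3 t=9 v=2: → [0,10); WM=7
i=4 t=13 v=4: → [10,20); WM=11; [0,10) fires=9
i=5 t=25 v=1: → [20,30); WM=23; [10,20) fires=4
i=6 t=14 v=7: DROP (t<23-4); WM=23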